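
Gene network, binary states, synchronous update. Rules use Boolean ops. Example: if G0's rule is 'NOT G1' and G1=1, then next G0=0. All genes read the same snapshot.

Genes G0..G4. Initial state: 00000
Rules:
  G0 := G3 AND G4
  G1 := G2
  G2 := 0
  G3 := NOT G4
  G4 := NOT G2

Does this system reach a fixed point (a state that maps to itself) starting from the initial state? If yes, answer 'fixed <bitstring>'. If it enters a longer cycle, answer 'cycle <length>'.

Answer: fixed 00001

Derivation:
Step 0: 00000
Step 1: G0=G3&G4=0&0=0 G1=G2=0 G2=0(const) G3=NOT G4=NOT 0=1 G4=NOT G2=NOT 0=1 -> 00011
Step 2: G0=G3&G4=1&1=1 G1=G2=0 G2=0(const) G3=NOT G4=NOT 1=0 G4=NOT G2=NOT 0=1 -> 10001
Step 3: G0=G3&G4=0&1=0 G1=G2=0 G2=0(const) G3=NOT G4=NOT 1=0 G4=NOT G2=NOT 0=1 -> 00001
Step 4: G0=G3&G4=0&1=0 G1=G2=0 G2=0(const) G3=NOT G4=NOT 1=0 G4=NOT G2=NOT 0=1 -> 00001
Fixed point reached at step 3: 00001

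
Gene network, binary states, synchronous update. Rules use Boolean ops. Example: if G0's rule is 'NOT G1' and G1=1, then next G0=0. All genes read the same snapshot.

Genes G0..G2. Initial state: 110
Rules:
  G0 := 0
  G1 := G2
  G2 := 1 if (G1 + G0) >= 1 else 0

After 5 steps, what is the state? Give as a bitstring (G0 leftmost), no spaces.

Step 1: G0=0(const) G1=G2=0 G2=(1+1>=1)=1 -> 001
Step 2: G0=0(const) G1=G2=1 G2=(0+0>=1)=0 -> 010
Step 3: G0=0(const) G1=G2=0 G2=(1+0>=1)=1 -> 001
Step 4: G0=0(const) G1=G2=1 G2=(0+0>=1)=0 -> 010
Step 5: G0=0(const) G1=G2=0 G2=(1+0>=1)=1 -> 001

001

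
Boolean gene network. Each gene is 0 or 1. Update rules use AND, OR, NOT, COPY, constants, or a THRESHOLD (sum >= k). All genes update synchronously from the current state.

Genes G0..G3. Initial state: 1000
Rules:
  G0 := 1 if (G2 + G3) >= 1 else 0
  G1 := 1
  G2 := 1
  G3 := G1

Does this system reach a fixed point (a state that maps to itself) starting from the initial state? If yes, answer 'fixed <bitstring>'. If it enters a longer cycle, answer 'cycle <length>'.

Answer: fixed 1111

Derivation:
Step 0: 1000
Step 1: G0=(0+0>=1)=0 G1=1(const) G2=1(const) G3=G1=0 -> 0110
Step 2: G0=(1+0>=1)=1 G1=1(const) G2=1(const) G3=G1=1 -> 1111
Step 3: G0=(1+1>=1)=1 G1=1(const) G2=1(const) G3=G1=1 -> 1111
Fixed point reached at step 2: 1111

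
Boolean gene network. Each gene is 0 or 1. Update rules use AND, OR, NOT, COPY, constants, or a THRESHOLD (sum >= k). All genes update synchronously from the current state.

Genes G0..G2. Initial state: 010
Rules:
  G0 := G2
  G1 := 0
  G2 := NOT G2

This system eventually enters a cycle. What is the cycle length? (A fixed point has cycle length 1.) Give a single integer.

Step 0: 010
Step 1: G0=G2=0 G1=0(const) G2=NOT G2=NOT 0=1 -> 001
Step 2: G0=G2=1 G1=0(const) G2=NOT G2=NOT 1=0 -> 100
Step 3: G0=G2=0 G1=0(const) G2=NOT G2=NOT 0=1 -> 001
State from step 3 equals state from step 1 -> cycle length 2

Answer: 2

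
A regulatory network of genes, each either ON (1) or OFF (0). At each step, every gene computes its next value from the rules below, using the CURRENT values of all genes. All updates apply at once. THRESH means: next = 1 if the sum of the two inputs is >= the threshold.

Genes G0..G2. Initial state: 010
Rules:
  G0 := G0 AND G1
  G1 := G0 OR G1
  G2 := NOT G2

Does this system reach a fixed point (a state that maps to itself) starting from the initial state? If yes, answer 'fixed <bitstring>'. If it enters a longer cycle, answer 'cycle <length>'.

Answer: cycle 2

Derivation:
Step 0: 010
Step 1: G0=G0&G1=0&1=0 G1=G0|G1=0|1=1 G2=NOT G2=NOT 0=1 -> 011
Step 2: G0=G0&G1=0&1=0 G1=G0|G1=0|1=1 G2=NOT G2=NOT 1=0 -> 010
Cycle of length 2 starting at step 0 -> no fixed point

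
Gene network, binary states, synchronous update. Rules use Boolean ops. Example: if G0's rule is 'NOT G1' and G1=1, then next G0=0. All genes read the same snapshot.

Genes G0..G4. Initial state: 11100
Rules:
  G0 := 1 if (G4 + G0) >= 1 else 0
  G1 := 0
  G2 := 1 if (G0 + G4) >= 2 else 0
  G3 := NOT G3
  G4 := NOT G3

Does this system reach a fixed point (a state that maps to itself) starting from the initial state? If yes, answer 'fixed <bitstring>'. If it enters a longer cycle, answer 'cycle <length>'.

Step 0: 11100
Step 1: G0=(0+1>=1)=1 G1=0(const) G2=(1+0>=2)=0 G3=NOT G3=NOT 0=1 G4=NOT G3=NOT 0=1 -> 10011
Step 2: G0=(1+1>=1)=1 G1=0(const) G2=(1+1>=2)=1 G3=NOT G3=NOT 1=0 G4=NOT G3=NOT 1=0 -> 10100
Step 3: G0=(0+1>=1)=1 G1=0(const) G2=(1+0>=2)=0 G3=NOT G3=NOT 0=1 G4=NOT G3=NOT 0=1 -> 10011
Cycle of length 2 starting at step 1 -> no fixed point

Answer: cycle 2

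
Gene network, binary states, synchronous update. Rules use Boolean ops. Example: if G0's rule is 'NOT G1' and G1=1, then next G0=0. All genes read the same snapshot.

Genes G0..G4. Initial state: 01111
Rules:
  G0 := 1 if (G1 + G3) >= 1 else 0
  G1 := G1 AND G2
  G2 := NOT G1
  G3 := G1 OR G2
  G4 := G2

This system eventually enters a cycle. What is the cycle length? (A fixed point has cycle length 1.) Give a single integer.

Step 0: 01111
Step 1: G0=(1+1>=1)=1 G1=G1&G2=1&1=1 G2=NOT G1=NOT 1=0 G3=G1|G2=1|1=1 G4=G2=1 -> 11011
Step 2: G0=(1+1>=1)=1 G1=G1&G2=1&0=0 G2=NOT G1=NOT 1=0 G3=G1|G2=1|0=1 G4=G2=0 -> 10010
Step 3: G0=(0+1>=1)=1 G1=G1&G2=0&0=0 G2=NOT G1=NOT 0=1 G3=G1|G2=0|0=0 G4=G2=0 -> 10100
Step 4: G0=(0+0>=1)=0 G1=G1&G2=0&1=0 G2=NOT G1=NOT 0=1 G3=G1|G2=0|1=1 G4=G2=1 -> 00111
Step 5: G0=(0+1>=1)=1 G1=G1&G2=0&1=0 G2=NOT G1=NOT 0=1 G3=G1|G2=0|1=1 G4=G2=1 -> 10111
Step 6: G0=(0+1>=1)=1 G1=G1&G2=0&1=0 G2=NOT G1=NOT 0=1 G3=G1|G2=0|1=1 G4=G2=1 -> 10111
State from step 6 equals state from step 5 -> cycle length 1

Answer: 1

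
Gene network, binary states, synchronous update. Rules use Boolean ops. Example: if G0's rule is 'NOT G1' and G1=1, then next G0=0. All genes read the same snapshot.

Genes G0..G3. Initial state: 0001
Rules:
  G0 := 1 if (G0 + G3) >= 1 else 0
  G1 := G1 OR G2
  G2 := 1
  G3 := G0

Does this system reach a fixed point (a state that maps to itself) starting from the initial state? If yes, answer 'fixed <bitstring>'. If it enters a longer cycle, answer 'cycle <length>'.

Answer: fixed 1111

Derivation:
Step 0: 0001
Step 1: G0=(0+1>=1)=1 G1=G1|G2=0|0=0 G2=1(const) G3=G0=0 -> 1010
Step 2: G0=(1+0>=1)=1 G1=G1|G2=0|1=1 G2=1(const) G3=G0=1 -> 1111
Step 3: G0=(1+1>=1)=1 G1=G1|G2=1|1=1 G2=1(const) G3=G0=1 -> 1111
Fixed point reached at step 2: 1111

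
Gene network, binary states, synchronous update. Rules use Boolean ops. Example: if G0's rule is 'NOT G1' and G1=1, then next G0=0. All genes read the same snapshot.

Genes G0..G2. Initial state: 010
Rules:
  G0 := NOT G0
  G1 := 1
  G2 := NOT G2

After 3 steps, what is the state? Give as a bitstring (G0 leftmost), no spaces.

Step 1: G0=NOT G0=NOT 0=1 G1=1(const) G2=NOT G2=NOT 0=1 -> 111
Step 2: G0=NOT G0=NOT 1=0 G1=1(const) G2=NOT G2=NOT 1=0 -> 010
Step 3: G0=NOT G0=NOT 0=1 G1=1(const) G2=NOT G2=NOT 0=1 -> 111

111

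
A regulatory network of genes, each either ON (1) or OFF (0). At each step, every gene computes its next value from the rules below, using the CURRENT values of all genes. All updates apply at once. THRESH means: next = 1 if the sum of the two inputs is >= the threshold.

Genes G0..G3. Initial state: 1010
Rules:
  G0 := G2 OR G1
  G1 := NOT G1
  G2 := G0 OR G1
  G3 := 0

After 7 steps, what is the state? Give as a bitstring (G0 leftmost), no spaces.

Step 1: G0=G2|G1=1|0=1 G1=NOT G1=NOT 0=1 G2=G0|G1=1|0=1 G3=0(const) -> 1110
Step 2: G0=G2|G1=1|1=1 G1=NOT G1=NOT 1=0 G2=G0|G1=1|1=1 G3=0(const) -> 1010
Step 3: G0=G2|G1=1|0=1 G1=NOT G1=NOT 0=1 G2=G0|G1=1|0=1 G3=0(const) -> 1110
Step 4: G0=G2|G1=1|1=1 G1=NOT G1=NOT 1=0 G2=G0|G1=1|1=1 G3=0(const) -> 1010
Step 5: G0=G2|G1=1|0=1 G1=NOT G1=NOT 0=1 G2=G0|G1=1|0=1 G3=0(const) -> 1110
Step 6: G0=G2|G1=1|1=1 G1=NOT G1=NOT 1=0 G2=G0|G1=1|1=1 G3=0(const) -> 1010
Step 7: G0=G2|G1=1|0=1 G1=NOT G1=NOT 0=1 G2=G0|G1=1|0=1 G3=0(const) -> 1110

1110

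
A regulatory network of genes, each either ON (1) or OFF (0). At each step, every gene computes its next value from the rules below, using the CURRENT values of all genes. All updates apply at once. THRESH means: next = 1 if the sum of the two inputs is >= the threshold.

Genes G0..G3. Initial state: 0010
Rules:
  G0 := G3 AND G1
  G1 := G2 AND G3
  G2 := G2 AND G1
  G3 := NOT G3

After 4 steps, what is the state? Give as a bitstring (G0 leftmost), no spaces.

Step 1: G0=G3&G1=0&0=0 G1=G2&G3=1&0=0 G2=G2&G1=1&0=0 G3=NOT G3=NOT 0=1 -> 0001
Step 2: G0=G3&G1=1&0=0 G1=G2&G3=0&1=0 G2=G2&G1=0&0=0 G3=NOT G3=NOT 1=0 -> 0000
Step 3: G0=G3&G1=0&0=0 G1=G2&G3=0&0=0 G2=G2&G1=0&0=0 G3=NOT G3=NOT 0=1 -> 0001
Step 4: G0=G3&G1=1&0=0 G1=G2&G3=0&1=0 G2=G2&G1=0&0=0 G3=NOT G3=NOT 1=0 -> 0000

0000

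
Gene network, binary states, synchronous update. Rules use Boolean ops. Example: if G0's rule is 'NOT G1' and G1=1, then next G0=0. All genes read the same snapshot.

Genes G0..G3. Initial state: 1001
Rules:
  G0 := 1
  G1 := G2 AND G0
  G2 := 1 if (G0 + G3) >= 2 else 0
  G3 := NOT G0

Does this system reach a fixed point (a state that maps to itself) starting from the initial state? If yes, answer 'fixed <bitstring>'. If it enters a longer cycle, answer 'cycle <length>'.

Step 0: 1001
Step 1: G0=1(const) G1=G2&G0=0&1=0 G2=(1+1>=2)=1 G3=NOT G0=NOT 1=0 -> 1010
Step 2: G0=1(const) G1=G2&G0=1&1=1 G2=(1+0>=2)=0 G3=NOT G0=NOT 1=0 -> 1100
Step 3: G0=1(const) G1=G2&G0=0&1=0 G2=(1+0>=2)=0 G3=NOT G0=NOT 1=0 -> 1000
Step 4: G0=1(const) G1=G2&G0=0&1=0 G2=(1+0>=2)=0 G3=NOT G0=NOT 1=0 -> 1000
Fixed point reached at step 3: 1000

Answer: fixed 1000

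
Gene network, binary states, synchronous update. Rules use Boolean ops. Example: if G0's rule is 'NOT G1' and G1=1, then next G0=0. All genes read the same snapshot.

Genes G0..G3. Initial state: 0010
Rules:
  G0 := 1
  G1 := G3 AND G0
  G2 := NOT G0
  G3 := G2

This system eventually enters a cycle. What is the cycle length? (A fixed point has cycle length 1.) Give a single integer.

Answer: 1

Derivation:
Step 0: 0010
Step 1: G0=1(const) G1=G3&G0=0&0=0 G2=NOT G0=NOT 0=1 G3=G2=1 -> 1011
Step 2: G0=1(const) G1=G3&G0=1&1=1 G2=NOT G0=NOT 1=0 G3=G2=1 -> 1101
Step 3: G0=1(const) G1=G3&G0=1&1=1 G2=NOT G0=NOT 1=0 G3=G2=0 -> 1100
Step 4: G0=1(const) G1=G3&G0=0&1=0 G2=NOT G0=NOT 1=0 G3=G2=0 -> 1000
Step 5: G0=1(const) G1=G3&G0=0&1=0 G2=NOT G0=NOT 1=0 G3=G2=0 -> 1000
State from step 5 equals state from step 4 -> cycle length 1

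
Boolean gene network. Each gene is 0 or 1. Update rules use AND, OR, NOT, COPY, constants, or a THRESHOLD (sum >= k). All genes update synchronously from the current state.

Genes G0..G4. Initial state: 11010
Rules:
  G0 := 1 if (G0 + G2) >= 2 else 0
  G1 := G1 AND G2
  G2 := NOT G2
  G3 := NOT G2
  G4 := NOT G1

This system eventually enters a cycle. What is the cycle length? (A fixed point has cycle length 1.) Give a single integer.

Step 0: 11010
Step 1: G0=(1+0>=2)=0 G1=G1&G2=1&0=0 G2=NOT G2=NOT 0=1 G3=NOT G2=NOT 0=1 G4=NOT G1=NOT 1=0 -> 00110
Step 2: G0=(0+1>=2)=0 G1=G1&G2=0&1=0 G2=NOT G2=NOT 1=0 G3=NOT G2=NOT 1=0 G4=NOT G1=NOT 0=1 -> 00001
Step 3: G0=(0+0>=2)=0 G1=G1&G2=0&0=0 G2=NOT G2=NOT 0=1 G3=NOT G2=NOT 0=1 G4=NOT G1=NOT 0=1 -> 00111
Step 4: G0=(0+1>=2)=0 G1=G1&G2=0&1=0 G2=NOT G2=NOT 1=0 G3=NOT G2=NOT 1=0 G4=NOT G1=NOT 0=1 -> 00001
State from step 4 equals state from step 2 -> cycle length 2

Answer: 2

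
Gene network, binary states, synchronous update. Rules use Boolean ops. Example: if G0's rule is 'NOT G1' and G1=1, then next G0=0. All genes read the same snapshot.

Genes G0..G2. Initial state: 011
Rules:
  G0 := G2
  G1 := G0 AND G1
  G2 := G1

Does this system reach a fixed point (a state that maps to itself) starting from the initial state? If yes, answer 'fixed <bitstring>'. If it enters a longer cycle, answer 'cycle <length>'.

Answer: fixed 000

Derivation:
Step 0: 011
Step 1: G0=G2=1 G1=G0&G1=0&1=0 G2=G1=1 -> 101
Step 2: G0=G2=1 G1=G0&G1=1&0=0 G2=G1=0 -> 100
Step 3: G0=G2=0 G1=G0&G1=1&0=0 G2=G1=0 -> 000
Step 4: G0=G2=0 G1=G0&G1=0&0=0 G2=G1=0 -> 000
Fixed point reached at step 3: 000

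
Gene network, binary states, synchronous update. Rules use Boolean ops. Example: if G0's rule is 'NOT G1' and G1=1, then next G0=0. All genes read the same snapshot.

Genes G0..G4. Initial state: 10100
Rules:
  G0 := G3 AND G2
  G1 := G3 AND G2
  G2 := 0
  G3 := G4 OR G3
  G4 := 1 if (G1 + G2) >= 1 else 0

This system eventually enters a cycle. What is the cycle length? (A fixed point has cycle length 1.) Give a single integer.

Answer: 1

Derivation:
Step 0: 10100
Step 1: G0=G3&G2=0&1=0 G1=G3&G2=0&1=0 G2=0(const) G3=G4|G3=0|0=0 G4=(0+1>=1)=1 -> 00001
Step 2: G0=G3&G2=0&0=0 G1=G3&G2=0&0=0 G2=0(const) G3=G4|G3=1|0=1 G4=(0+0>=1)=0 -> 00010
Step 3: G0=G3&G2=1&0=0 G1=G3&G2=1&0=0 G2=0(const) G3=G4|G3=0|1=1 G4=(0+0>=1)=0 -> 00010
State from step 3 equals state from step 2 -> cycle length 1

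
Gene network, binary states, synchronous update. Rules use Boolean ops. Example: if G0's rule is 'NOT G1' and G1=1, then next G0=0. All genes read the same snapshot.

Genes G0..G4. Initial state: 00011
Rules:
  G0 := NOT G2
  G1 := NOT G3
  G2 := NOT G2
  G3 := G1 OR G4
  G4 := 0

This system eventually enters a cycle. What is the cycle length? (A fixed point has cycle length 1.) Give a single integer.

Answer: 4

Derivation:
Step 0: 00011
Step 1: G0=NOT G2=NOT 0=1 G1=NOT G3=NOT 1=0 G2=NOT G2=NOT 0=1 G3=G1|G4=0|1=1 G4=0(const) -> 10110
Step 2: G0=NOT G2=NOT 1=0 G1=NOT G3=NOT 1=0 G2=NOT G2=NOT 1=0 G3=G1|G4=0|0=0 G4=0(const) -> 00000
Step 3: G0=NOT G2=NOT 0=1 G1=NOT G3=NOT 0=1 G2=NOT G2=NOT 0=1 G3=G1|G4=0|0=0 G4=0(const) -> 11100
Step 4: G0=NOT G2=NOT 1=0 G1=NOT G3=NOT 0=1 G2=NOT G2=NOT 1=0 G3=G1|G4=1|0=1 G4=0(const) -> 01010
Step 5: G0=NOT G2=NOT 0=1 G1=NOT G3=NOT 1=0 G2=NOT G2=NOT 0=1 G3=G1|G4=1|0=1 G4=0(const) -> 10110
State from step 5 equals state from step 1 -> cycle length 4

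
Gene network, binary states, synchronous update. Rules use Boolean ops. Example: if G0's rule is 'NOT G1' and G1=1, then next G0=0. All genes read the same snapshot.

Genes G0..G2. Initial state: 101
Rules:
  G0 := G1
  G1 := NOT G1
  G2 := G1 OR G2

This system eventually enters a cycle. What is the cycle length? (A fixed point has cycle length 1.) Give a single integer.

Step 0: 101
Step 1: G0=G1=0 G1=NOT G1=NOT 0=1 G2=G1|G2=0|1=1 -> 011
Step 2: G0=G1=1 G1=NOT G1=NOT 1=0 G2=G1|G2=1|1=1 -> 101
State from step 2 equals state from step 0 -> cycle length 2

Answer: 2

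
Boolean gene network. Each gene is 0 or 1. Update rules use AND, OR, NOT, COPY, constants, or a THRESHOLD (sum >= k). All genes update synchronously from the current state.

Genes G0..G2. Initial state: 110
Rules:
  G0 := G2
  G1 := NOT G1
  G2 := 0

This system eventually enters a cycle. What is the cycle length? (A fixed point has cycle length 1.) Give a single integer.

Step 0: 110
Step 1: G0=G2=0 G1=NOT G1=NOT 1=0 G2=0(const) -> 000
Step 2: G0=G2=0 G1=NOT G1=NOT 0=1 G2=0(const) -> 010
Step 3: G0=G2=0 G1=NOT G1=NOT 1=0 G2=0(const) -> 000
State from step 3 equals state from step 1 -> cycle length 2

Answer: 2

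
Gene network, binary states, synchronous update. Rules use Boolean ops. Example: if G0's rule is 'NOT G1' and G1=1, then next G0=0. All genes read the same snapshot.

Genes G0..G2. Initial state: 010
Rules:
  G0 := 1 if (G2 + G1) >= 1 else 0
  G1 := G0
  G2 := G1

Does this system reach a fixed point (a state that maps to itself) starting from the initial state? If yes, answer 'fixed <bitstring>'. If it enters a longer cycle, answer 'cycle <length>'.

Step 0: 010
Step 1: G0=(0+1>=1)=1 G1=G0=0 G2=G1=1 -> 101
Step 2: G0=(1+0>=1)=1 G1=G0=1 G2=G1=0 -> 110
Step 3: G0=(0+1>=1)=1 G1=G0=1 G2=G1=1 -> 111
Step 4: G0=(1+1>=1)=1 G1=G0=1 G2=G1=1 -> 111
Fixed point reached at step 3: 111

Answer: fixed 111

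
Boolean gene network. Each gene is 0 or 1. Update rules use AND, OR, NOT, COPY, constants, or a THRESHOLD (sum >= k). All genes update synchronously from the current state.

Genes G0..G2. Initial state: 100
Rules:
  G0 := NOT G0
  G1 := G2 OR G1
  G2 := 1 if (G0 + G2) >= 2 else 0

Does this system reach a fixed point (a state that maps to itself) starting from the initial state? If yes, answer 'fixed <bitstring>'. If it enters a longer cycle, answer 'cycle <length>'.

Answer: cycle 2

Derivation:
Step 0: 100
Step 1: G0=NOT G0=NOT 1=0 G1=G2|G1=0|0=0 G2=(1+0>=2)=0 -> 000
Step 2: G0=NOT G0=NOT 0=1 G1=G2|G1=0|0=0 G2=(0+0>=2)=0 -> 100
Cycle of length 2 starting at step 0 -> no fixed point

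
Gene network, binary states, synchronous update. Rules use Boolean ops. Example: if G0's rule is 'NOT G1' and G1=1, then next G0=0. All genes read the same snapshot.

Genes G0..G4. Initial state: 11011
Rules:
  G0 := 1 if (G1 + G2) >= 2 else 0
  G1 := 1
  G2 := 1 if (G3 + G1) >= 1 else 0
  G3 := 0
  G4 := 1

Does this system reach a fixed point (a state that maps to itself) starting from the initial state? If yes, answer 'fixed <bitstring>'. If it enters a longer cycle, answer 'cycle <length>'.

Step 0: 11011
Step 1: G0=(1+0>=2)=0 G1=1(const) G2=(1+1>=1)=1 G3=0(const) G4=1(const) -> 01101
Step 2: G0=(1+1>=2)=1 G1=1(const) G2=(0+1>=1)=1 G3=0(const) G4=1(const) -> 11101
Step 3: G0=(1+1>=2)=1 G1=1(const) G2=(0+1>=1)=1 G3=0(const) G4=1(const) -> 11101
Fixed point reached at step 2: 11101

Answer: fixed 11101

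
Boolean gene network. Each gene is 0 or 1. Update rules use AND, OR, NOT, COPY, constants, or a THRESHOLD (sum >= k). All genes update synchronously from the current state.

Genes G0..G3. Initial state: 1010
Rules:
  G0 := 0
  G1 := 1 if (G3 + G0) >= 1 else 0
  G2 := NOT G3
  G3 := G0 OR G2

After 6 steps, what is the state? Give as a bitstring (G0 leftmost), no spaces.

Step 1: G0=0(const) G1=(0+1>=1)=1 G2=NOT G3=NOT 0=1 G3=G0|G2=1|1=1 -> 0111
Step 2: G0=0(const) G1=(1+0>=1)=1 G2=NOT G3=NOT 1=0 G3=G0|G2=0|1=1 -> 0101
Step 3: G0=0(const) G1=(1+0>=1)=1 G2=NOT G3=NOT 1=0 G3=G0|G2=0|0=0 -> 0100
Step 4: G0=0(const) G1=(0+0>=1)=0 G2=NOT G3=NOT 0=1 G3=G0|G2=0|0=0 -> 0010
Step 5: G0=0(const) G1=(0+0>=1)=0 G2=NOT G3=NOT 0=1 G3=G0|G2=0|1=1 -> 0011
Step 6: G0=0(const) G1=(1+0>=1)=1 G2=NOT G3=NOT 1=0 G3=G0|G2=0|1=1 -> 0101

0101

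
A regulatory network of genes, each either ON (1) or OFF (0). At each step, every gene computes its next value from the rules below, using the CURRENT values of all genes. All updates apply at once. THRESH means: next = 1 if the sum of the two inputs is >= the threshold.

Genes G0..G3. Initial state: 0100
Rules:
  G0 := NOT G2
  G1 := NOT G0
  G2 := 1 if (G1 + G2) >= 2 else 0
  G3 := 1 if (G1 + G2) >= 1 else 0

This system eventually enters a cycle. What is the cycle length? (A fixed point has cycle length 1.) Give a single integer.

Step 0: 0100
Step 1: G0=NOT G2=NOT 0=1 G1=NOT G0=NOT 0=1 G2=(1+0>=2)=0 G3=(1+0>=1)=1 -> 1101
Step 2: G0=NOT G2=NOT 0=1 G1=NOT G0=NOT 1=0 G2=(1+0>=2)=0 G3=(1+0>=1)=1 -> 1001
Step 3: G0=NOT G2=NOT 0=1 G1=NOT G0=NOT 1=0 G2=(0+0>=2)=0 G3=(0+0>=1)=0 -> 1000
Step 4: G0=NOT G2=NOT 0=1 G1=NOT G0=NOT 1=0 G2=(0+0>=2)=0 G3=(0+0>=1)=0 -> 1000
State from step 4 equals state from step 3 -> cycle length 1

Answer: 1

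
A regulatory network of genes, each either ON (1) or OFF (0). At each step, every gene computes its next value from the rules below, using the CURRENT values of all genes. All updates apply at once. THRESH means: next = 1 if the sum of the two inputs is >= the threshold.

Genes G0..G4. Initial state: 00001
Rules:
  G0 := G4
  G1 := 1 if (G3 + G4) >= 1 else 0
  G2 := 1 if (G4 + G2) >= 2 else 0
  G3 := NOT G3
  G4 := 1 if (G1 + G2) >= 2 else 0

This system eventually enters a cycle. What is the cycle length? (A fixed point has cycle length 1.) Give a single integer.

Step 0: 00001
Step 1: G0=G4=1 G1=(0+1>=1)=1 G2=(1+0>=2)=0 G3=NOT G3=NOT 0=1 G4=(0+0>=2)=0 -> 11010
Step 2: G0=G4=0 G1=(1+0>=1)=1 G2=(0+0>=2)=0 G3=NOT G3=NOT 1=0 G4=(1+0>=2)=0 -> 01000
Step 3: G0=G4=0 G1=(0+0>=1)=0 G2=(0+0>=2)=0 G3=NOT G3=NOT 0=1 G4=(1+0>=2)=0 -> 00010
Step 4: G0=G4=0 G1=(1+0>=1)=1 G2=(0+0>=2)=0 G3=NOT G3=NOT 1=0 G4=(0+0>=2)=0 -> 01000
State from step 4 equals state from step 2 -> cycle length 2

Answer: 2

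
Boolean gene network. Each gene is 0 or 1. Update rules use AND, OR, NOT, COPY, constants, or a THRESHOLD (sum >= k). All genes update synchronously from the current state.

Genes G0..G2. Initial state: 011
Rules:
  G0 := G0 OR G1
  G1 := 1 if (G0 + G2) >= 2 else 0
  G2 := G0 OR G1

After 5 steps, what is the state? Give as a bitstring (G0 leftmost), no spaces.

Step 1: G0=G0|G1=0|1=1 G1=(0+1>=2)=0 G2=G0|G1=0|1=1 -> 101
Step 2: G0=G0|G1=1|0=1 G1=(1+1>=2)=1 G2=G0|G1=1|0=1 -> 111
Step 3: G0=G0|G1=1|1=1 G1=(1+1>=2)=1 G2=G0|G1=1|1=1 -> 111
Step 4: G0=G0|G1=1|1=1 G1=(1+1>=2)=1 G2=G0|G1=1|1=1 -> 111
Step 5: G0=G0|G1=1|1=1 G1=(1+1>=2)=1 G2=G0|G1=1|1=1 -> 111

111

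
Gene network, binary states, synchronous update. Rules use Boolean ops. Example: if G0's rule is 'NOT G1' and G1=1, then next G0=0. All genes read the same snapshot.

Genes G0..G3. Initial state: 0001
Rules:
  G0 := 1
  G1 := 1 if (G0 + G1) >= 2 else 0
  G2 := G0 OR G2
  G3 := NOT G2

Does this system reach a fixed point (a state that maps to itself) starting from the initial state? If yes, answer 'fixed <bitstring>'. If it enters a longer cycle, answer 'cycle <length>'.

Step 0: 0001
Step 1: G0=1(const) G1=(0+0>=2)=0 G2=G0|G2=0|0=0 G3=NOT G2=NOT 0=1 -> 1001
Step 2: G0=1(const) G1=(1+0>=2)=0 G2=G0|G2=1|0=1 G3=NOT G2=NOT 0=1 -> 1011
Step 3: G0=1(const) G1=(1+0>=2)=0 G2=G0|G2=1|1=1 G3=NOT G2=NOT 1=0 -> 1010
Step 4: G0=1(const) G1=(1+0>=2)=0 G2=G0|G2=1|1=1 G3=NOT G2=NOT 1=0 -> 1010
Fixed point reached at step 3: 1010

Answer: fixed 1010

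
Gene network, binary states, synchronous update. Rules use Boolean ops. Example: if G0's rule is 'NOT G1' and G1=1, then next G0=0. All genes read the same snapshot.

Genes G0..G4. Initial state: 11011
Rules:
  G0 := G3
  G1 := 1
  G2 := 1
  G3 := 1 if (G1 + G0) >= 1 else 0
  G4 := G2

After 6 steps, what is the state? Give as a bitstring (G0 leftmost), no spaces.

Step 1: G0=G3=1 G1=1(const) G2=1(const) G3=(1+1>=1)=1 G4=G2=0 -> 11110
Step 2: G0=G3=1 G1=1(const) G2=1(const) G3=(1+1>=1)=1 G4=G2=1 -> 11111
Step 3: G0=G3=1 G1=1(const) G2=1(const) G3=(1+1>=1)=1 G4=G2=1 -> 11111
Step 4: G0=G3=1 G1=1(const) G2=1(const) G3=(1+1>=1)=1 G4=G2=1 -> 11111
Step 5: G0=G3=1 G1=1(const) G2=1(const) G3=(1+1>=1)=1 G4=G2=1 -> 11111
Step 6: G0=G3=1 G1=1(const) G2=1(const) G3=(1+1>=1)=1 G4=G2=1 -> 11111

11111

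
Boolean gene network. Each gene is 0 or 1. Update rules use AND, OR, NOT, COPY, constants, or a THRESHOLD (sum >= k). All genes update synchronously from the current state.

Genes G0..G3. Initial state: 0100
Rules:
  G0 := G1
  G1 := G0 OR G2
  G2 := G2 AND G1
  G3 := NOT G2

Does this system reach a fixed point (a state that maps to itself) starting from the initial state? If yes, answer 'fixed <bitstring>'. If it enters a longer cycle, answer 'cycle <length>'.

Answer: cycle 2

Derivation:
Step 0: 0100
Step 1: G0=G1=1 G1=G0|G2=0|0=0 G2=G2&G1=0&1=0 G3=NOT G2=NOT 0=1 -> 1001
Step 2: G0=G1=0 G1=G0|G2=1|0=1 G2=G2&G1=0&0=0 G3=NOT G2=NOT 0=1 -> 0101
Step 3: G0=G1=1 G1=G0|G2=0|0=0 G2=G2&G1=0&1=0 G3=NOT G2=NOT 0=1 -> 1001
Cycle of length 2 starting at step 1 -> no fixed point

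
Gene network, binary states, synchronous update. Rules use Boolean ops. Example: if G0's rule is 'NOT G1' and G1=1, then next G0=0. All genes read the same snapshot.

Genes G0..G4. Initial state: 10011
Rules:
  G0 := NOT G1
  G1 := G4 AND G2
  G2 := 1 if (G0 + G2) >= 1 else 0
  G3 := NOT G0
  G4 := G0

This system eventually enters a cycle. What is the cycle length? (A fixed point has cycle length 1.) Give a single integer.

Answer: 6

Derivation:
Step 0: 10011
Step 1: G0=NOT G1=NOT 0=1 G1=G4&G2=1&0=0 G2=(1+0>=1)=1 G3=NOT G0=NOT 1=0 G4=G0=1 -> 10101
Step 2: G0=NOT G1=NOT 0=1 G1=G4&G2=1&1=1 G2=(1+1>=1)=1 G3=NOT G0=NOT 1=0 G4=G0=1 -> 11101
Step 3: G0=NOT G1=NOT 1=0 G1=G4&G2=1&1=1 G2=(1+1>=1)=1 G3=NOT G0=NOT 1=0 G4=G0=1 -> 01101
Step 4: G0=NOT G1=NOT 1=0 G1=G4&G2=1&1=1 G2=(0+1>=1)=1 G3=NOT G0=NOT 0=1 G4=G0=0 -> 01110
Step 5: G0=NOT G1=NOT 1=0 G1=G4&G2=0&1=0 G2=(0+1>=1)=1 G3=NOT G0=NOT 0=1 G4=G0=0 -> 00110
Step 6: G0=NOT G1=NOT 0=1 G1=G4&G2=0&1=0 G2=(0+1>=1)=1 G3=NOT G0=NOT 0=1 G4=G0=0 -> 10110
Step 7: G0=NOT G1=NOT 0=1 G1=G4&G2=0&1=0 G2=(1+1>=1)=1 G3=NOT G0=NOT 1=0 G4=G0=1 -> 10101
State from step 7 equals state from step 1 -> cycle length 6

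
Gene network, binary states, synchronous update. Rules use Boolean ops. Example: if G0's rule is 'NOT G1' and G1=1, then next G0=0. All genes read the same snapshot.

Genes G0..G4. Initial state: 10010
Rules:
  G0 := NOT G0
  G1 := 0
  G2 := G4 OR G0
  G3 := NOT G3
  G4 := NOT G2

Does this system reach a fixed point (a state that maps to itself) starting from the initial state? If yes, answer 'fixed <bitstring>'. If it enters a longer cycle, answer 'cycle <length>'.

Step 0: 10010
Step 1: G0=NOT G0=NOT 1=0 G1=0(const) G2=G4|G0=0|1=1 G3=NOT G3=NOT 1=0 G4=NOT G2=NOT 0=1 -> 00101
Step 2: G0=NOT G0=NOT 0=1 G1=0(const) G2=G4|G0=1|0=1 G3=NOT G3=NOT 0=1 G4=NOT G2=NOT 1=0 -> 10110
Step 3: G0=NOT G0=NOT 1=0 G1=0(const) G2=G4|G0=0|1=1 G3=NOT G3=NOT 1=0 G4=NOT G2=NOT 1=0 -> 00100
Step 4: G0=NOT G0=NOT 0=1 G1=0(const) G2=G4|G0=0|0=0 G3=NOT G3=NOT 0=1 G4=NOT G2=NOT 1=0 -> 10010
Cycle of length 4 starting at step 0 -> no fixed point

Answer: cycle 4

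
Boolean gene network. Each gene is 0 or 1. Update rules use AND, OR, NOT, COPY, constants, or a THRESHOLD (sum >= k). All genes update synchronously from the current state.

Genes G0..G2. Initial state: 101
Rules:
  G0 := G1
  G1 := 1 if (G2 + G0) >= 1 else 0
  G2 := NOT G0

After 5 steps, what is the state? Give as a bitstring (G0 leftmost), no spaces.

Step 1: G0=G1=0 G1=(1+1>=1)=1 G2=NOT G0=NOT 1=0 -> 010
Step 2: G0=G1=1 G1=(0+0>=1)=0 G2=NOT G0=NOT 0=1 -> 101
Step 3: G0=G1=0 G1=(1+1>=1)=1 G2=NOT G0=NOT 1=0 -> 010
Step 4: G0=G1=1 G1=(0+0>=1)=0 G2=NOT G0=NOT 0=1 -> 101
Step 5: G0=G1=0 G1=(1+1>=1)=1 G2=NOT G0=NOT 1=0 -> 010

010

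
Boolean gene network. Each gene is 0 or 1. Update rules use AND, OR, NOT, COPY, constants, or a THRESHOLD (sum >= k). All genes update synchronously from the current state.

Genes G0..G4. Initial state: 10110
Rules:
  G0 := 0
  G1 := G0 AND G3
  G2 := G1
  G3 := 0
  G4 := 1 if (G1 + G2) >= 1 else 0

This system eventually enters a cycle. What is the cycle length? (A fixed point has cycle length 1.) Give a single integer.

Step 0: 10110
Step 1: G0=0(const) G1=G0&G3=1&1=1 G2=G1=0 G3=0(const) G4=(0+1>=1)=1 -> 01001
Step 2: G0=0(const) G1=G0&G3=0&0=0 G2=G1=1 G3=0(const) G4=(1+0>=1)=1 -> 00101
Step 3: G0=0(const) G1=G0&G3=0&0=0 G2=G1=0 G3=0(const) G4=(0+1>=1)=1 -> 00001
Step 4: G0=0(const) G1=G0&G3=0&0=0 G2=G1=0 G3=0(const) G4=(0+0>=1)=0 -> 00000
Step 5: G0=0(const) G1=G0&G3=0&0=0 G2=G1=0 G3=0(const) G4=(0+0>=1)=0 -> 00000
State from step 5 equals state from step 4 -> cycle length 1

Answer: 1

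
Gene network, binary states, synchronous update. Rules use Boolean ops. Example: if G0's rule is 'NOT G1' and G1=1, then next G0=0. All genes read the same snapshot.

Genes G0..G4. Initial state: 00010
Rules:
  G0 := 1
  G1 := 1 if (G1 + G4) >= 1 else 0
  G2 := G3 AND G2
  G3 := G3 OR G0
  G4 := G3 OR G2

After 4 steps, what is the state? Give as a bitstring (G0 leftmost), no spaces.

Step 1: G0=1(const) G1=(0+0>=1)=0 G2=G3&G2=1&0=0 G3=G3|G0=1|0=1 G4=G3|G2=1|0=1 -> 10011
Step 2: G0=1(const) G1=(0+1>=1)=1 G2=G3&G2=1&0=0 G3=G3|G0=1|1=1 G4=G3|G2=1|0=1 -> 11011
Step 3: G0=1(const) G1=(1+1>=1)=1 G2=G3&G2=1&0=0 G3=G3|G0=1|1=1 G4=G3|G2=1|0=1 -> 11011
Step 4: G0=1(const) G1=(1+1>=1)=1 G2=G3&G2=1&0=0 G3=G3|G0=1|1=1 G4=G3|G2=1|0=1 -> 11011

11011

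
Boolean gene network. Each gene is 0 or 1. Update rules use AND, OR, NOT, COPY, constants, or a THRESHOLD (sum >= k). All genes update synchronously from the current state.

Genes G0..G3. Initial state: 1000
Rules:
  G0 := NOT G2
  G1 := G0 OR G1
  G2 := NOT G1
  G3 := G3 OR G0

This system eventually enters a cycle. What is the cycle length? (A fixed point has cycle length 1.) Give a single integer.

Answer: 1

Derivation:
Step 0: 1000
Step 1: G0=NOT G2=NOT 0=1 G1=G0|G1=1|0=1 G2=NOT G1=NOT 0=1 G3=G3|G0=0|1=1 -> 1111
Step 2: G0=NOT G2=NOT 1=0 G1=G0|G1=1|1=1 G2=NOT G1=NOT 1=0 G3=G3|G0=1|1=1 -> 0101
Step 3: G0=NOT G2=NOT 0=1 G1=G0|G1=0|1=1 G2=NOT G1=NOT 1=0 G3=G3|G0=1|0=1 -> 1101
Step 4: G0=NOT G2=NOT 0=1 G1=G0|G1=1|1=1 G2=NOT G1=NOT 1=0 G3=G3|G0=1|1=1 -> 1101
State from step 4 equals state from step 3 -> cycle length 1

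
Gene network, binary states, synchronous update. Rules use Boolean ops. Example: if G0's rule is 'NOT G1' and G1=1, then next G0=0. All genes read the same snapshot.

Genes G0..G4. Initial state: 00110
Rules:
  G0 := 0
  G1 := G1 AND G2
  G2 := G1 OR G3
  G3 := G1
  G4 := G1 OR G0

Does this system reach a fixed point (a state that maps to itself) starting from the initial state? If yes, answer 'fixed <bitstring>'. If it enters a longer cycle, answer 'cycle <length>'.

Step 0: 00110
Step 1: G0=0(const) G1=G1&G2=0&1=0 G2=G1|G3=0|1=1 G3=G1=0 G4=G1|G0=0|0=0 -> 00100
Step 2: G0=0(const) G1=G1&G2=0&1=0 G2=G1|G3=0|0=0 G3=G1=0 G4=G1|G0=0|0=0 -> 00000
Step 3: G0=0(const) G1=G1&G2=0&0=0 G2=G1|G3=0|0=0 G3=G1=0 G4=G1|G0=0|0=0 -> 00000
Fixed point reached at step 2: 00000

Answer: fixed 00000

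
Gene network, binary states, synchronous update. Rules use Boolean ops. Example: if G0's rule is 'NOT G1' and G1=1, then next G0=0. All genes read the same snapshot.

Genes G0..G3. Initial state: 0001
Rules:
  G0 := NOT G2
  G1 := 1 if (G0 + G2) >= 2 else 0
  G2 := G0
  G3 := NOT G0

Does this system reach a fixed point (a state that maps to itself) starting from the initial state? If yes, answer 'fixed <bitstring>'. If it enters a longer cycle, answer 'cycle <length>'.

Step 0: 0001
Step 1: G0=NOT G2=NOT 0=1 G1=(0+0>=2)=0 G2=G0=0 G3=NOT G0=NOT 0=1 -> 1001
Step 2: G0=NOT G2=NOT 0=1 G1=(1+0>=2)=0 G2=G0=1 G3=NOT G0=NOT 1=0 -> 1010
Step 3: G0=NOT G2=NOT 1=0 G1=(1+1>=2)=1 G2=G0=1 G3=NOT G0=NOT 1=0 -> 0110
Step 4: G0=NOT G2=NOT 1=0 G1=(0+1>=2)=0 G2=G0=0 G3=NOT G0=NOT 0=1 -> 0001
Cycle of length 4 starting at step 0 -> no fixed point

Answer: cycle 4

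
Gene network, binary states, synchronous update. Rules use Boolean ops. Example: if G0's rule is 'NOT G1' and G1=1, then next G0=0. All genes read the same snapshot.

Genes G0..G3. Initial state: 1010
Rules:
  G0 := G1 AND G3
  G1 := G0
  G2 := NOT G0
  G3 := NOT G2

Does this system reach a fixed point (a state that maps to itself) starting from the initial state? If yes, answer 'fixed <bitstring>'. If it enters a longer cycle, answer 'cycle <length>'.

Answer: fixed 0010

Derivation:
Step 0: 1010
Step 1: G0=G1&G3=0&0=0 G1=G0=1 G2=NOT G0=NOT 1=0 G3=NOT G2=NOT 1=0 -> 0100
Step 2: G0=G1&G3=1&0=0 G1=G0=0 G2=NOT G0=NOT 0=1 G3=NOT G2=NOT 0=1 -> 0011
Step 3: G0=G1&G3=0&1=0 G1=G0=0 G2=NOT G0=NOT 0=1 G3=NOT G2=NOT 1=0 -> 0010
Step 4: G0=G1&G3=0&0=0 G1=G0=0 G2=NOT G0=NOT 0=1 G3=NOT G2=NOT 1=0 -> 0010
Fixed point reached at step 3: 0010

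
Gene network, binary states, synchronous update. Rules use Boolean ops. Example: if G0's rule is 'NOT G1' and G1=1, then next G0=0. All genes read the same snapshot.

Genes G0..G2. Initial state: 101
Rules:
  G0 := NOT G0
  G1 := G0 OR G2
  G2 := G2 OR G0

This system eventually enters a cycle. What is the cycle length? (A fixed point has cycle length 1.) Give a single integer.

Answer: 2

Derivation:
Step 0: 101
Step 1: G0=NOT G0=NOT 1=0 G1=G0|G2=1|1=1 G2=G2|G0=1|1=1 -> 011
Step 2: G0=NOT G0=NOT 0=1 G1=G0|G2=0|1=1 G2=G2|G0=1|0=1 -> 111
Step 3: G0=NOT G0=NOT 1=0 G1=G0|G2=1|1=1 G2=G2|G0=1|1=1 -> 011
State from step 3 equals state from step 1 -> cycle length 2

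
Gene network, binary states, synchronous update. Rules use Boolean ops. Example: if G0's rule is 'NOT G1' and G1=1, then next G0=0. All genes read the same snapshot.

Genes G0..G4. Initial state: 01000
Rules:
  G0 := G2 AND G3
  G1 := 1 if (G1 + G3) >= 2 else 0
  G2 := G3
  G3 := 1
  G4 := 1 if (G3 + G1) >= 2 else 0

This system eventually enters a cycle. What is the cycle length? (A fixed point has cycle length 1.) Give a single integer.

Answer: 1

Derivation:
Step 0: 01000
Step 1: G0=G2&G3=0&0=0 G1=(1+0>=2)=0 G2=G3=0 G3=1(const) G4=(0+1>=2)=0 -> 00010
Step 2: G0=G2&G3=0&1=0 G1=(0+1>=2)=0 G2=G3=1 G3=1(const) G4=(1+0>=2)=0 -> 00110
Step 3: G0=G2&G3=1&1=1 G1=(0+1>=2)=0 G2=G3=1 G3=1(const) G4=(1+0>=2)=0 -> 10110
Step 4: G0=G2&G3=1&1=1 G1=(0+1>=2)=0 G2=G3=1 G3=1(const) G4=(1+0>=2)=0 -> 10110
State from step 4 equals state from step 3 -> cycle length 1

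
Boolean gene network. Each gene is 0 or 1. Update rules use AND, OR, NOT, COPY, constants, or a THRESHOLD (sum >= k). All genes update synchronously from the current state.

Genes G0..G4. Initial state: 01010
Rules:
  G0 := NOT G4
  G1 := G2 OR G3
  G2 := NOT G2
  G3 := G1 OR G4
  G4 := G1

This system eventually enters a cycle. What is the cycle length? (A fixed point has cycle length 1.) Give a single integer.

Answer: 2

Derivation:
Step 0: 01010
Step 1: G0=NOT G4=NOT 0=1 G1=G2|G3=0|1=1 G2=NOT G2=NOT 0=1 G3=G1|G4=1|0=1 G4=G1=1 -> 11111
Step 2: G0=NOT G4=NOT 1=0 G1=G2|G3=1|1=1 G2=NOT G2=NOT 1=0 G3=G1|G4=1|1=1 G4=G1=1 -> 01011
Step 3: G0=NOT G4=NOT 1=0 G1=G2|G3=0|1=1 G2=NOT G2=NOT 0=1 G3=G1|G4=1|1=1 G4=G1=1 -> 01111
Step 4: G0=NOT G4=NOT 1=0 G1=G2|G3=1|1=1 G2=NOT G2=NOT 1=0 G3=G1|G4=1|1=1 G4=G1=1 -> 01011
State from step 4 equals state from step 2 -> cycle length 2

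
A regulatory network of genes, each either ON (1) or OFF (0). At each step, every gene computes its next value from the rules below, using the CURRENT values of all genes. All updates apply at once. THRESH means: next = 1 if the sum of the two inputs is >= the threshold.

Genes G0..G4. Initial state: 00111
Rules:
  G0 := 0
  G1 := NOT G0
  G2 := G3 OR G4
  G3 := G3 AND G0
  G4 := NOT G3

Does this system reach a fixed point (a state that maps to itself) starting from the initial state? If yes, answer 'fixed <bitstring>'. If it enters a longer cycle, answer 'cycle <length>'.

Answer: fixed 01101

Derivation:
Step 0: 00111
Step 1: G0=0(const) G1=NOT G0=NOT 0=1 G2=G3|G4=1|1=1 G3=G3&G0=1&0=0 G4=NOT G3=NOT 1=0 -> 01100
Step 2: G0=0(const) G1=NOT G0=NOT 0=1 G2=G3|G4=0|0=0 G3=G3&G0=0&0=0 G4=NOT G3=NOT 0=1 -> 01001
Step 3: G0=0(const) G1=NOT G0=NOT 0=1 G2=G3|G4=0|1=1 G3=G3&G0=0&0=0 G4=NOT G3=NOT 0=1 -> 01101
Step 4: G0=0(const) G1=NOT G0=NOT 0=1 G2=G3|G4=0|1=1 G3=G3&G0=0&0=0 G4=NOT G3=NOT 0=1 -> 01101
Fixed point reached at step 3: 01101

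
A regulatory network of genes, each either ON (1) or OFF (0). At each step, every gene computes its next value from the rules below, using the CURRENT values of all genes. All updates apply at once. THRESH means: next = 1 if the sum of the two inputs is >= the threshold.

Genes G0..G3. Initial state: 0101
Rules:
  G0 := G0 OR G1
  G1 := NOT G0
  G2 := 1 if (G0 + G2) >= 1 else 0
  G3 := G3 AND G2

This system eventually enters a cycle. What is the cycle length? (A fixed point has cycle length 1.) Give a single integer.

Answer: 1

Derivation:
Step 0: 0101
Step 1: G0=G0|G1=0|1=1 G1=NOT G0=NOT 0=1 G2=(0+0>=1)=0 G3=G3&G2=1&0=0 -> 1100
Step 2: G0=G0|G1=1|1=1 G1=NOT G0=NOT 1=0 G2=(1+0>=1)=1 G3=G3&G2=0&0=0 -> 1010
Step 3: G0=G0|G1=1|0=1 G1=NOT G0=NOT 1=0 G2=(1+1>=1)=1 G3=G3&G2=0&1=0 -> 1010
State from step 3 equals state from step 2 -> cycle length 1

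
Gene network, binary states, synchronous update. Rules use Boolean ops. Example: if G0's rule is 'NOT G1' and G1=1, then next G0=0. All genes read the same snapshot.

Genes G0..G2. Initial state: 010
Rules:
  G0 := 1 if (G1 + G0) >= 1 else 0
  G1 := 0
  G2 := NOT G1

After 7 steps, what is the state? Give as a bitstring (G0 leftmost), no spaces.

Step 1: G0=(1+0>=1)=1 G1=0(const) G2=NOT G1=NOT 1=0 -> 100
Step 2: G0=(0+1>=1)=1 G1=0(const) G2=NOT G1=NOT 0=1 -> 101
Step 3: G0=(0+1>=1)=1 G1=0(const) G2=NOT G1=NOT 0=1 -> 101
Step 4: G0=(0+1>=1)=1 G1=0(const) G2=NOT G1=NOT 0=1 -> 101
Step 5: G0=(0+1>=1)=1 G1=0(const) G2=NOT G1=NOT 0=1 -> 101
Step 6: G0=(0+1>=1)=1 G1=0(const) G2=NOT G1=NOT 0=1 -> 101
Step 7: G0=(0+1>=1)=1 G1=0(const) G2=NOT G1=NOT 0=1 -> 101

101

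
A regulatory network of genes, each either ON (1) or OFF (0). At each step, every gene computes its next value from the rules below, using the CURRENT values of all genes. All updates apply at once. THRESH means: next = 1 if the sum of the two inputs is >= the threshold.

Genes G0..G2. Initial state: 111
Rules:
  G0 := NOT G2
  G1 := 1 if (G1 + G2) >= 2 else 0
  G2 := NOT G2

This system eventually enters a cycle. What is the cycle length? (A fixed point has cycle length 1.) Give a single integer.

Step 0: 111
Step 1: G0=NOT G2=NOT 1=0 G1=(1+1>=2)=1 G2=NOT G2=NOT 1=0 -> 010
Step 2: G0=NOT G2=NOT 0=1 G1=(1+0>=2)=0 G2=NOT G2=NOT 0=1 -> 101
Step 3: G0=NOT G2=NOT 1=0 G1=(0+1>=2)=0 G2=NOT G2=NOT 1=0 -> 000
Step 4: G0=NOT G2=NOT 0=1 G1=(0+0>=2)=0 G2=NOT G2=NOT 0=1 -> 101
State from step 4 equals state from step 2 -> cycle length 2

Answer: 2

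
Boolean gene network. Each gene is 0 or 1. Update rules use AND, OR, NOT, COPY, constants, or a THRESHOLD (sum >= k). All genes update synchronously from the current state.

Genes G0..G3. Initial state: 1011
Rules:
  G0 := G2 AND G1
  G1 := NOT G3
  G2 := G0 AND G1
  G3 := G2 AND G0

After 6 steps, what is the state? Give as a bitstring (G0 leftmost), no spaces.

Step 1: G0=G2&G1=1&0=0 G1=NOT G3=NOT 1=0 G2=G0&G1=1&0=0 G3=G2&G0=1&1=1 -> 0001
Step 2: G0=G2&G1=0&0=0 G1=NOT G3=NOT 1=0 G2=G0&G1=0&0=0 G3=G2&G0=0&0=0 -> 0000
Step 3: G0=G2&G1=0&0=0 G1=NOT G3=NOT 0=1 G2=G0&G1=0&0=0 G3=G2&G0=0&0=0 -> 0100
Step 4: G0=G2&G1=0&1=0 G1=NOT G3=NOT 0=1 G2=G0&G1=0&1=0 G3=G2&G0=0&0=0 -> 0100
Step 5: G0=G2&G1=0&1=0 G1=NOT G3=NOT 0=1 G2=G0&G1=0&1=0 G3=G2&G0=0&0=0 -> 0100
Step 6: G0=G2&G1=0&1=0 G1=NOT G3=NOT 0=1 G2=G0&G1=0&1=0 G3=G2&G0=0&0=0 -> 0100

0100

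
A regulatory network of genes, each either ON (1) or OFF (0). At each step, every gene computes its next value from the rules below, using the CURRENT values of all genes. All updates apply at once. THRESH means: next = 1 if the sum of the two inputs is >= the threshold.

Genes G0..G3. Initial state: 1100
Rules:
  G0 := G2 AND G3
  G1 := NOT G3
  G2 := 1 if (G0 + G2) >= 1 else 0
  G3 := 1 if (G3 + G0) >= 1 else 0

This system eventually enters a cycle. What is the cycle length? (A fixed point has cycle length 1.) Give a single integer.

Answer: 1

Derivation:
Step 0: 1100
Step 1: G0=G2&G3=0&0=0 G1=NOT G3=NOT 0=1 G2=(1+0>=1)=1 G3=(0+1>=1)=1 -> 0111
Step 2: G0=G2&G3=1&1=1 G1=NOT G3=NOT 1=0 G2=(0+1>=1)=1 G3=(1+0>=1)=1 -> 1011
Step 3: G0=G2&G3=1&1=1 G1=NOT G3=NOT 1=0 G2=(1+1>=1)=1 G3=(1+1>=1)=1 -> 1011
State from step 3 equals state from step 2 -> cycle length 1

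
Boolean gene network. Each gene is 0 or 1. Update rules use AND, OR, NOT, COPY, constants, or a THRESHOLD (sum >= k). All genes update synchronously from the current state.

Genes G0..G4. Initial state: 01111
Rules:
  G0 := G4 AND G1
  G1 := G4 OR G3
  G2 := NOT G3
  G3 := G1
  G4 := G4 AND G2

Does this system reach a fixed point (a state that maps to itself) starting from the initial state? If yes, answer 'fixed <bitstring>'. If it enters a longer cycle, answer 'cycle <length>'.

Answer: fixed 01010

Derivation:
Step 0: 01111
Step 1: G0=G4&G1=1&1=1 G1=G4|G3=1|1=1 G2=NOT G3=NOT 1=0 G3=G1=1 G4=G4&G2=1&1=1 -> 11011
Step 2: G0=G4&G1=1&1=1 G1=G4|G3=1|1=1 G2=NOT G3=NOT 1=0 G3=G1=1 G4=G4&G2=1&0=0 -> 11010
Step 3: G0=G4&G1=0&1=0 G1=G4|G3=0|1=1 G2=NOT G3=NOT 1=0 G3=G1=1 G4=G4&G2=0&0=0 -> 01010
Step 4: G0=G4&G1=0&1=0 G1=G4|G3=0|1=1 G2=NOT G3=NOT 1=0 G3=G1=1 G4=G4&G2=0&0=0 -> 01010
Fixed point reached at step 3: 01010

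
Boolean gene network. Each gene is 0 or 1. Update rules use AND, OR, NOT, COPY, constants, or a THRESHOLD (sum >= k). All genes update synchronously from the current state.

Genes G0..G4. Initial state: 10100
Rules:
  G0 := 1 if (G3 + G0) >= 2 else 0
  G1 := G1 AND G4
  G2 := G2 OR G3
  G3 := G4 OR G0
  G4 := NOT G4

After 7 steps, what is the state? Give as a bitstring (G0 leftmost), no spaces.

Step 1: G0=(0+1>=2)=0 G1=G1&G4=0&0=0 G2=G2|G3=1|0=1 G3=G4|G0=0|1=1 G4=NOT G4=NOT 0=1 -> 00111
Step 2: G0=(1+0>=2)=0 G1=G1&G4=0&1=0 G2=G2|G3=1|1=1 G3=G4|G0=1|0=1 G4=NOT G4=NOT 1=0 -> 00110
Step 3: G0=(1+0>=2)=0 G1=G1&G4=0&0=0 G2=G2|G3=1|1=1 G3=G4|G0=0|0=0 G4=NOT G4=NOT 0=1 -> 00101
Step 4: G0=(0+0>=2)=0 G1=G1&G4=0&1=0 G2=G2|G3=1|0=1 G3=G4|G0=1|0=1 G4=NOT G4=NOT 1=0 -> 00110
Step 5: G0=(1+0>=2)=0 G1=G1&G4=0&0=0 G2=G2|G3=1|1=1 G3=G4|G0=0|0=0 G4=NOT G4=NOT 0=1 -> 00101
Step 6: G0=(0+0>=2)=0 G1=G1&G4=0&1=0 G2=G2|G3=1|0=1 G3=G4|G0=1|0=1 G4=NOT G4=NOT 1=0 -> 00110
Step 7: G0=(1+0>=2)=0 G1=G1&G4=0&0=0 G2=G2|G3=1|1=1 G3=G4|G0=0|0=0 G4=NOT G4=NOT 0=1 -> 00101

00101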